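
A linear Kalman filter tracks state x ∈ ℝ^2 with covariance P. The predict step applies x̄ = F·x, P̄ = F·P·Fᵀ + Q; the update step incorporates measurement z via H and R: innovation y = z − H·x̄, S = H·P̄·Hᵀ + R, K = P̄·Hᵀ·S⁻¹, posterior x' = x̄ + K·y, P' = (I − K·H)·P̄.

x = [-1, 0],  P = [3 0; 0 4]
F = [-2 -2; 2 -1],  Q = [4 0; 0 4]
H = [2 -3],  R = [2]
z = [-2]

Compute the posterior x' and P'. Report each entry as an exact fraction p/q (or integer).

x̄ = F·x = [2, -2]
P̄ = F·P·Fᵀ + Q = [32 -4; -4 20]
y = z − H·x̄ = [-12]
S = H·P̄·Hᵀ + R = [358]
K = P̄·Hᵀ·S⁻¹ = [38/179; -34/179]
x' = x̄ + K·y = [-98/179, 50/179]
P' = (I − K·H)·P̄ = [2840/179 1868/179; 1868/179 1268/179]

x' = [-98/179, 50/179]
P' = [2840/179 1868/179; 1868/179 1268/179]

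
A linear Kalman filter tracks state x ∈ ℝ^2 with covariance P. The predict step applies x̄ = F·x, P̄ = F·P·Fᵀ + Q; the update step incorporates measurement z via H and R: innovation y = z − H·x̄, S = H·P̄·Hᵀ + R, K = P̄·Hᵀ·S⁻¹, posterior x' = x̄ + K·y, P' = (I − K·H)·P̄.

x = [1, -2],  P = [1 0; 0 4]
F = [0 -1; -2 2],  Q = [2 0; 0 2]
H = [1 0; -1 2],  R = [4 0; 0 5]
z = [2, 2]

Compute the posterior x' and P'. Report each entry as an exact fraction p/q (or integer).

x̄ = F·x = [2, -6]
P̄ = F·P·Fᵀ + Q = [6 -8; -8 22]
y = z − H·x̄ = [0, 16]
S = H·P̄·Hᵀ + R = [10 -22; -22 131]
K = P̄·Hᵀ·S⁻¹ = [151/413 -44/413; 48/413 172/413]
x' = x̄ + K·y = [122/413, 274/413]
P' = (I − K·H)·P̄ = [604/413 192/413; 192/413 526/413]

x' = [122/413, 274/413]
P' = [604/413 192/413; 192/413 526/413]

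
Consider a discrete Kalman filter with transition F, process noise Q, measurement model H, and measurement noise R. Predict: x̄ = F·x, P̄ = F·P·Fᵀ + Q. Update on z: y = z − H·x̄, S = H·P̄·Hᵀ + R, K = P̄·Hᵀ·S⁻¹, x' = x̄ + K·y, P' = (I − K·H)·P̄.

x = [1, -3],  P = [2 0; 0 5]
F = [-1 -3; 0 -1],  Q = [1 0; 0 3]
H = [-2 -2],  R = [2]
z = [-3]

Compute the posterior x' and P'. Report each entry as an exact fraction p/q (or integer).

x' = [187/173, 82/173]
P' = [366/173 -303/173; -303/173 326/173]

x̄ = F·x = [8, 3]
P̄ = F·P·Fᵀ + Q = [48 15; 15 8]
y = z − H·x̄ = [19]
S = H·P̄·Hᵀ + R = [346]
K = P̄·Hᵀ·S⁻¹ = [-63/173; -23/173]
x' = x̄ + K·y = [187/173, 82/173]
P' = (I − K·H)·P̄ = [366/173 -303/173; -303/173 326/173]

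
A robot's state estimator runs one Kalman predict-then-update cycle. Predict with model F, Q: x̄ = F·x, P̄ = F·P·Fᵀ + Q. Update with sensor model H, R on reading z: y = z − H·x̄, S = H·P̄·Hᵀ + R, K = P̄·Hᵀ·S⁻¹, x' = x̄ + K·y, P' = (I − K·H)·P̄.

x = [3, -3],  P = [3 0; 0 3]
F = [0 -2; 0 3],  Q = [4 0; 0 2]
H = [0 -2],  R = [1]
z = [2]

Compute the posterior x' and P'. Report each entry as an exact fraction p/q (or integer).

x̄ = F·x = [6, -9]
P̄ = F·P·Fᵀ + Q = [16 -18; -18 29]
y = z − H·x̄ = [-16]
S = H·P̄·Hᵀ + R = [117]
K = P̄·Hᵀ·S⁻¹ = [4/13; -58/117]
x' = x̄ + K·y = [14/13, -125/117]
P' = (I − K·H)·P̄ = [64/13 -2/13; -2/13 29/117]

x' = [14/13, -125/117]
P' = [64/13 -2/13; -2/13 29/117]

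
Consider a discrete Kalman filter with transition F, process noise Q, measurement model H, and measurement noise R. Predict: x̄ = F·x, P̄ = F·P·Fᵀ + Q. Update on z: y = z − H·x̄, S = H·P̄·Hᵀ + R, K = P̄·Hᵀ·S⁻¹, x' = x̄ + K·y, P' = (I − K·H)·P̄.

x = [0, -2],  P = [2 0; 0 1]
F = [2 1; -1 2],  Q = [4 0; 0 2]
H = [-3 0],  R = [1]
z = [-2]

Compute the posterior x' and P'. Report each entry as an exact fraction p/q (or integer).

x' = [38/59, -260/59]
P' = [13/118 -1/59; -1/59 454/59]

x̄ = F·x = [-2, -4]
P̄ = F·P·Fᵀ + Q = [13 -2; -2 8]
y = z − H·x̄ = [-8]
S = H·P̄·Hᵀ + R = [118]
K = P̄·Hᵀ·S⁻¹ = [-39/118; 3/59]
x' = x̄ + K·y = [38/59, -260/59]
P' = (I − K·H)·P̄ = [13/118 -1/59; -1/59 454/59]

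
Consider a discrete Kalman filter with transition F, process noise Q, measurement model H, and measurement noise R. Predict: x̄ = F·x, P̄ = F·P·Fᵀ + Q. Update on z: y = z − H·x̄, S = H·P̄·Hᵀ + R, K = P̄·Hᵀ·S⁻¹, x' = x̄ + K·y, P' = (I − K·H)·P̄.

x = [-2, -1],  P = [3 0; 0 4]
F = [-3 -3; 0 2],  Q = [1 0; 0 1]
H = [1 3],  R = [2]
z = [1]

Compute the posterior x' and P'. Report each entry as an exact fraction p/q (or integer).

x' = [691/75, -68/25]
P' = [4736/75 -528/25; -528/25 182/25]

x̄ = F·x = [9, -2]
P̄ = F·P·Fᵀ + Q = [64 -24; -24 17]
y = z − H·x̄ = [-2]
S = H·P̄·Hᵀ + R = [75]
K = P̄·Hᵀ·S⁻¹ = [-8/75; 9/25]
x' = x̄ + K·y = [691/75, -68/25]
P' = (I − K·H)·P̄ = [4736/75 -528/25; -528/25 182/25]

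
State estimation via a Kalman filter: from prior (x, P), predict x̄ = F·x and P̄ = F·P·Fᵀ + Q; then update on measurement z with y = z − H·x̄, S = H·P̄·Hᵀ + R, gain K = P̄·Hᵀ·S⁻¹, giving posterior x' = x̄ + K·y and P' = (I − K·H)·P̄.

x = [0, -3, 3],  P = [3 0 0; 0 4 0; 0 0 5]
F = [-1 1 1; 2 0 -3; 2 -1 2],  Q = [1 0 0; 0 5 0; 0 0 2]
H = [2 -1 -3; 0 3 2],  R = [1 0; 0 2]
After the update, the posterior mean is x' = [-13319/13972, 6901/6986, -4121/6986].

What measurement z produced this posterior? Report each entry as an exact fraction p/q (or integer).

x̄ = F·x = [0, -9, 9]
P̄ = F·P·Fᵀ + Q = [13 -21 0; -21 62 -18; 0 -18 38]
S = H·P̄·Hᵀ + R = [433 -342; -342 496]
K = P̄·Hᵀ·S⁻¹ = [883/48902 -11205/97804; 6625/24451 23925/48902; -10023/24451 -11653/48902]
x' − x̄ = [-13319/13972, 69775/6986, -66995/6986] = K·y
y = (KᵀK)⁻¹·Kᵀ·(x' − x̄) = [17, 11]
z = y + H·x̄ = [17, 11] + [-18, -9] = [-1, 2]

z = [-1, 2]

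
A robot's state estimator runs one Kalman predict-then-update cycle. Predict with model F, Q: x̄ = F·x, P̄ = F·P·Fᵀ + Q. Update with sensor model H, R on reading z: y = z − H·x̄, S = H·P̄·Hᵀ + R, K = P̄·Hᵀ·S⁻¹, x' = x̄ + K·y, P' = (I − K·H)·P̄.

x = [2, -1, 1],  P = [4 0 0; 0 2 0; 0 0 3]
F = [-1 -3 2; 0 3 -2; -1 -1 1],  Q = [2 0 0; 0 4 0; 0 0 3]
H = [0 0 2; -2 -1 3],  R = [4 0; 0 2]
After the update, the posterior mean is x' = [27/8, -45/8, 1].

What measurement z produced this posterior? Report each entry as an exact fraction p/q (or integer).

x̄ = F·x = [3, -5, 0]
P̄ = F·P·Fᵀ + Q = [36 -30 16; -30 34 -12; 16 -12 12]
S = H·P̄·Hᵀ + R = [52 32; 32 48]
K = P̄·Hᵀ·S⁻¹ = [21/23 -89/184; -13/23 31/184; 10/23 1/23]
x' − x̄ = [3/8, -5/8, 1] = K·y
y = (KᵀK)⁻¹·Kᵀ·(x' − x̄) = [2, 3]
z = y + H·x̄ = [2, 3] + [0, -1] = [2, 2]

z = [2, 2]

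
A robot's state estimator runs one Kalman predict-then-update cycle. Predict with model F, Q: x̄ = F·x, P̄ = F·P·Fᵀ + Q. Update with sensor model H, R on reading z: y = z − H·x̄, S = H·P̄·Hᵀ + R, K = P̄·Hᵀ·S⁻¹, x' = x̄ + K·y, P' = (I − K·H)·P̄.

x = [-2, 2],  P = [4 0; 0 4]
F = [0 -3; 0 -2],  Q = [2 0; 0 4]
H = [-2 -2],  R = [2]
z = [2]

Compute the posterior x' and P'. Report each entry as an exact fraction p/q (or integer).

x' = [-54/71, -20/71]
P' = [406/213 -344/213; -344/213 388/213]

x̄ = F·x = [-6, -4]
P̄ = F·P·Fᵀ + Q = [38 24; 24 20]
y = z − H·x̄ = [-18]
S = H·P̄·Hᵀ + R = [426]
K = P̄·Hᵀ·S⁻¹ = [-62/213; -44/213]
x' = x̄ + K·y = [-54/71, -20/71]
P' = (I − K·H)·P̄ = [406/213 -344/213; -344/213 388/213]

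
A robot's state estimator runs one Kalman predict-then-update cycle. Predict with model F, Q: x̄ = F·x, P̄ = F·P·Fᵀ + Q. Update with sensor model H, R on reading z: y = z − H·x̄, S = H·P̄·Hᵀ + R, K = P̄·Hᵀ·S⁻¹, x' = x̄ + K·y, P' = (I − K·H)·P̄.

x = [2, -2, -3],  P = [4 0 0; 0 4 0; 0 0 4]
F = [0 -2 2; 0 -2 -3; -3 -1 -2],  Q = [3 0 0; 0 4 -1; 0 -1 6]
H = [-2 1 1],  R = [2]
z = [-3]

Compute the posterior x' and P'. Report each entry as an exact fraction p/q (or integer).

x̄ = F·x = [-2, 13, 2]
P̄ = F·P·Fᵀ + Q = [35 -8 -8; -8 56 31; -8 31 62]
y = z − H·x̄ = [-22]
S = H·P̄·Hᵀ + R = [386]
K = P̄·Hᵀ·S⁻¹ = [-43/193; 103/386; 109/386]
x' = x̄ + K·y = [560/193, 1376/193, -813/193]
P' = (I − K·H)·P̄ = [3057/193 2885/193 3143/193; 2885/193 11007/386 739/386; 3143/193 739/386 12051/386]

x' = [560/193, 1376/193, -813/193]
P' = [3057/193 2885/193 3143/193; 2885/193 11007/386 739/386; 3143/193 739/386 12051/386]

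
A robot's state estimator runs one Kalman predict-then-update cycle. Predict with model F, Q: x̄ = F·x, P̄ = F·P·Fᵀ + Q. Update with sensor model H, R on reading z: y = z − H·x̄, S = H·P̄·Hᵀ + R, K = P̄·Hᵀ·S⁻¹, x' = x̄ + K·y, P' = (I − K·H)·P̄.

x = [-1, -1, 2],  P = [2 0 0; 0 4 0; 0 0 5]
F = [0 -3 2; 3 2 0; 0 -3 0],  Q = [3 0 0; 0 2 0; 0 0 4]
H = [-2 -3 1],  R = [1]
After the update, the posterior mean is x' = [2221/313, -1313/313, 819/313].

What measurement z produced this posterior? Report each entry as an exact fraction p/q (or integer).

z = [1]

x̄ = F·x = [7, -5, 3]
P̄ = F·P·Fᵀ + Q = [59 -24 36; -24 36 -24; 36 -24 40]
S = H·P̄·Hᵀ + R = [313]
K = P̄·Hᵀ·S⁻¹ = [-10/313; -84/313; 40/313]
x' − x̄ = [30/313, 252/313, -120/313] = K·y
y = (KᵀK)⁻¹·Kᵀ·(x' − x̄) = [-3]
z = y + H·x̄ = [-3] + [4] = [1]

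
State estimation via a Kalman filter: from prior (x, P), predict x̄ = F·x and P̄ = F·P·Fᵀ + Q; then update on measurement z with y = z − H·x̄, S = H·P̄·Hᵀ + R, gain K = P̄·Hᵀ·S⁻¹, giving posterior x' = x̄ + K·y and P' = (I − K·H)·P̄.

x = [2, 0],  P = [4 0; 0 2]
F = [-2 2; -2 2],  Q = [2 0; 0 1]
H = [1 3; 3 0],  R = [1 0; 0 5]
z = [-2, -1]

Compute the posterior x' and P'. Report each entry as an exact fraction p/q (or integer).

x' = [-196/513, -31/57]
P' = [865/2052 -55/456; -55/456 43/304]

x̄ = F·x = [-4, -4]
P̄ = F·P·Fᵀ + Q = [26 24; 24 25]
y = z − H·x̄ = [14, 11]
S = H·P̄·Hᵀ + R = [396 294; 294 239]
K = P̄·Hᵀ·S⁻¹ = [245/4104 173/684; 277/912 -11/152]
x' = x̄ + K·y = [-196/513, -31/57]
P' = (I − K·H)·P̄ = [865/2052 -55/456; -55/456 43/304]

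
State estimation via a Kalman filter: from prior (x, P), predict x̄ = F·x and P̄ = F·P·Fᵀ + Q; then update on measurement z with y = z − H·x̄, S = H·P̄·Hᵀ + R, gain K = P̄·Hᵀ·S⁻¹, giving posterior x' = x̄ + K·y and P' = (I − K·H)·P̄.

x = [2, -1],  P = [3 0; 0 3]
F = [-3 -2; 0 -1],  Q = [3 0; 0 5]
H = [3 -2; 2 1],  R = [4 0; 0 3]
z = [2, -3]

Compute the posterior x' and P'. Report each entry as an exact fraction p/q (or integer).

x̄ = F·x = [-4, 1]
P̄ = F·P·Fᵀ + Q = [42 6; 6 8]
y = z − H·x̄ = [16, 4]
S = H·P̄·Hᵀ + R = [342 230; 230 203]
K = P̄·Hᵀ·S⁻¹ = [1221/8263 2280/8263; -2097/8263 3190/8263]
x' = x̄ + K·y = [-4396/8263, -12529/8263]
P' = (I − K·H)·P̄ = [2652/8263 1536/8263; 1536/8263 6498/8263]

x' = [-4396/8263, -12529/8263]
P' = [2652/8263 1536/8263; 1536/8263 6498/8263]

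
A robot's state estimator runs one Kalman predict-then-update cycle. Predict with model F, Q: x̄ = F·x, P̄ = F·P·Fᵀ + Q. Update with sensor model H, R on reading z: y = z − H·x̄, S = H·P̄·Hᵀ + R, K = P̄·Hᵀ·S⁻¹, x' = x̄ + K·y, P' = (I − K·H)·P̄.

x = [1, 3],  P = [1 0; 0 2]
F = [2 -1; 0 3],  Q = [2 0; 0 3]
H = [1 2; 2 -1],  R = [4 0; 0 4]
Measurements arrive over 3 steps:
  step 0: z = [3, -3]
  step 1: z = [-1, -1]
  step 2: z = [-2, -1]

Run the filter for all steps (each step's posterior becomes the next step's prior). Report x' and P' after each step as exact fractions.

step 0: x̄ = F·x = [-1, 9]
step 0: P̄ = F·P·Fᵀ + Q = [8 -6; -6 21]
step 0: y = z − H·x̄ = [-14, 8]
step 0: S = H·P̄·Hᵀ + R = [72 -44; -44 81]
step 0: K = P̄·Hᵀ·S⁻¹ = [161/974 176/487; 183/487 -99/487]
step 0: x' = x̄ + K·y = [-206/487, 1029/487]
step 0: P' = (I − K·H)·P̄ = [346/487 -12/487; -12/487 372/487]
step 1: x̄ = F·x = [-1441/487, 3087/487]
step 1: P̄ = F·P·Fᵀ + Q = [2778/487 -1188/487; -1188/487 4809/487]
step 1: y = z − H·x̄ = [-5220/487, 5482/487]
step 1: S = H·P̄·Hᵀ + R = [19210/487 -7626/487; -7626/487 22621/487]
step 1: K = P̄·Hᵀ·S⁻¹ = [5649/35131 12378/35131; 139530/386441 -75705/386441]
step 1: x' = x̄ + K·y = [-25165/35131, 101811/386441]
step 1: P' = (I − K·H)·P̄ = [24324/35131 -864/35131; -864/35131 283812/386441]
step 2: x̄ = F·x = [-655441/386441, 305433/386441]
step 2: P̄ = F·P·Fᵀ + Q = [2164966/386441 -908460/386441; -908460/386441 3713631/386441]
step 2: y = z − H·x̄ = [-728307/386441, 1229874/386441]
step 2: S = H·P̄·Hᵀ + R = [14931414/386441 -5822710/386441; -5822710/386441 17553099/386441]
step 2: K = P̄·Hᵀ·S⁻¹ = [6767051/42177689 14831902/42177689; 106384134/295243823 -57734367/295243823]
step 2: x' = x̄ + K·y = [-37087438/42177689, -21555351/42177689]
step 2: P' = (I − K·H)·P̄ = [29144684/42177689 -1038240/42177689; -1038240/42177689 216402108/295243823]

step 0: x' = [-206/487, 1029/487], P' = [346/487 -12/487; -12/487 372/487]
step 1: x' = [-25165/35131, 101811/386441], P' = [24324/35131 -864/35131; -864/35131 283812/386441]
step 2: x' = [-37087438/42177689, -21555351/42177689], P' = [29144684/42177689 -1038240/42177689; -1038240/42177689 216402108/295243823]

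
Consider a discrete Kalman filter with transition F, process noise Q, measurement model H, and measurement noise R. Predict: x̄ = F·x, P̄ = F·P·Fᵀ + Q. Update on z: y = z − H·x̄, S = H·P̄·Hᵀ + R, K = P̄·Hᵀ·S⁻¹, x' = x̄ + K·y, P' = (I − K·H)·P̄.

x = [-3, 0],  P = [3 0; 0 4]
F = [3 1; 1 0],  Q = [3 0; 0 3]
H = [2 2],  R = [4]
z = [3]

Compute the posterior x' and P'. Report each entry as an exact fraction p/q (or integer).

x̄ = F·x = [-9, -3]
P̄ = F·P·Fᵀ + Q = [34 9; 9 6]
y = z − H·x̄ = [27]
S = H·P̄·Hᵀ + R = [236]
K = P̄·Hᵀ·S⁻¹ = [43/118; 15/118]
x' = x̄ + K·y = [99/118, 51/118]
P' = (I − K·H)·P̄ = [157/59 -114/59; -114/59 129/59]

x' = [99/118, 51/118]
P' = [157/59 -114/59; -114/59 129/59]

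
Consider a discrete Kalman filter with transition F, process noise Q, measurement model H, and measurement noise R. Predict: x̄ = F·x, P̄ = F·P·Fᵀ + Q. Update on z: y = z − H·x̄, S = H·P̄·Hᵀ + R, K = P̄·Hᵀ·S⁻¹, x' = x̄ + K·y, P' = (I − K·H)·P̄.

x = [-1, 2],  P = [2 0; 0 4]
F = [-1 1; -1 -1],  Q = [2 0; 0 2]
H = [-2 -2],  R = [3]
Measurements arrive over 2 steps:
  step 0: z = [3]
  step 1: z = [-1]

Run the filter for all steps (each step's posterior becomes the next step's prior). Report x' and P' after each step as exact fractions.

step 0: x' = [23/17, -45/17], P' = [88/17 -82/17; -82/17 88/17]
step 1: x' = [-2128/1731, 2830/1731], P' = [5170/1731 -4048/1731; -4048/1731 4186/1731]

step 0: x̄ = F·x = [3, -1]
step 0: P̄ = F·P·Fᵀ + Q = [8 -2; -2 8]
step 0: y = z − H·x̄ = [7]
step 0: S = H·P̄·Hᵀ + R = [51]
step 0: K = P̄·Hᵀ·S⁻¹ = [-4/17; -4/17]
step 0: x' = x̄ + K·y = [23/17, -45/17]
step 0: P' = (I − K·H)·P̄ = [88/17 -82/17; -82/17 88/17]
step 1: x̄ = F·x = [-4, 22/17]
step 1: P̄ = F·P·Fᵀ + Q = [22 0; 0 46/17]
step 1: y = z − H·x̄ = [-109/17]
step 1: S = H·P̄·Hᵀ + R = [1731/17]
step 1: K = P̄·Hᵀ·S⁻¹ = [-748/1731; -92/1731]
step 1: x' = x̄ + K·y = [-2128/1731, 2830/1731]
step 1: P' = (I − K·H)·P̄ = [5170/1731 -4048/1731; -4048/1731 4186/1731]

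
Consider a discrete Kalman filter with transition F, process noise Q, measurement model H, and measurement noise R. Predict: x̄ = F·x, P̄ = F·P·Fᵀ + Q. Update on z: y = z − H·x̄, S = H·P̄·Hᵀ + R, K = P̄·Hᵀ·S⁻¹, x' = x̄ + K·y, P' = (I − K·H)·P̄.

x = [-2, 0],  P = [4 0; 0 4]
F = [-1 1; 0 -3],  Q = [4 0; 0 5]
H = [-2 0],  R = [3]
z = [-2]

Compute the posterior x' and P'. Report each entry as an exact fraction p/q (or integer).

x̄ = F·x = [2, 0]
P̄ = F·P·Fᵀ + Q = [12 -12; -12 41]
y = z − H·x̄ = [2]
S = H·P̄·Hᵀ + R = [51]
K = P̄·Hᵀ·S⁻¹ = [-8/17; 8/17]
x' = x̄ + K·y = [18/17, 16/17]
P' = (I − K·H)·P̄ = [12/17 -12/17; -12/17 505/17]

x' = [18/17, 16/17]
P' = [12/17 -12/17; -12/17 505/17]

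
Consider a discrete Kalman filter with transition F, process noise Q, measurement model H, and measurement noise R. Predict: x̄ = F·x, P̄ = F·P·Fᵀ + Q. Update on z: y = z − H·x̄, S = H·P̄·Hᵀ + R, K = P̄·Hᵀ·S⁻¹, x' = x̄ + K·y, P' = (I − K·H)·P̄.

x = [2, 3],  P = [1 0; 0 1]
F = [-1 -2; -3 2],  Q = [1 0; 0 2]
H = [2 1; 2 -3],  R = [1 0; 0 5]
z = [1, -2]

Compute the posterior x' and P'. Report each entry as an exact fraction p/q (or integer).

x̄ = F·x = [-8, 0]
P̄ = F·P·Fᵀ + Q = [6 -1; -1 15]
y = z − H·x̄ = [17, 14]
S = H·P̄·Hᵀ + R = [36 -17; -17 176]
K = P̄·Hᵀ·S⁻¹ = [2191/6047 727/6047; 1489/6047 -1471/6047]
x' = x̄ + K·y = [-951/6047, 4719/6047]
P' = (I − K·H)·P̄ = [1276/6047 -361/6047; -361/6047 2211/6047]

x' = [-951/6047, 4719/6047]
P' = [1276/6047 -361/6047; -361/6047 2211/6047]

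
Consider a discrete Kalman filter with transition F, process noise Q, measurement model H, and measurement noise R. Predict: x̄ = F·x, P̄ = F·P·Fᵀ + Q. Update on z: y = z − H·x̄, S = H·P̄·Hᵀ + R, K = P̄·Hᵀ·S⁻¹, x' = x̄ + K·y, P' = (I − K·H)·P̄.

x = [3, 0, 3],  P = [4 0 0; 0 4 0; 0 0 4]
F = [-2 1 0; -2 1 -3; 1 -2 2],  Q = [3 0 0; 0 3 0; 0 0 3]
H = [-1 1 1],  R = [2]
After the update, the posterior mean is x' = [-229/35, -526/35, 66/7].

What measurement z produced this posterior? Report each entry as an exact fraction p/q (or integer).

z = [1]

x̄ = F·x = [-6, -15, 9]
P̄ = F·P·Fᵀ + Q = [23 20 -16; 20 59 -40; -16 -40 39]
S = H·P̄·Hᵀ + R = [35]
K = P̄·Hᵀ·S⁻¹ = [-19/35; -1/35; 3/7]
x' − x̄ = [-19/35, -1/35, 3/7] = K·y
y = (KᵀK)⁻¹·Kᵀ·(x' − x̄) = [1]
z = y + H·x̄ = [1] + [0] = [1]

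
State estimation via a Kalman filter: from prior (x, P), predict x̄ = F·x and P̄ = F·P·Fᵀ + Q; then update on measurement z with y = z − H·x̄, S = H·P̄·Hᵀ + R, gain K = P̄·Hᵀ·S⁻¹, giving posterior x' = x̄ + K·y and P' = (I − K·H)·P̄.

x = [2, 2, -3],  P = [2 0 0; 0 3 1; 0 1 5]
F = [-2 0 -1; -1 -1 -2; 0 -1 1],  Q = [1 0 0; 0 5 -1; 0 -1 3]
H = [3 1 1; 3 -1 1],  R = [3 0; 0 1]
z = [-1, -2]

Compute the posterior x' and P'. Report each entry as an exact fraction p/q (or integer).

x̄ = F·x = [-1, 2, -5]
P̄ = F·P·Fᵀ + Q = [14 15 -4; 15 34 -7; -4 -7 9]
y = z − H·x̄ = [5, 8]
S = H·P̄·Hᵀ + R = [224 77; 77 70]
K = P̄·Hᵀ·S⁻¹ = [277/1393 153/1393; 676/1393 -664/1393; -144/1393 34/199]
x' = x̄ + K·y = [1216/1393, 122/199, -5781/1393]
P' = (I − K·H)·P̄ = [186/199 339/1393 -3414/1393; 339/1393 1346/1393 -335/1393; -3414/1393 -335/1393 10145/1393]

x' = [1216/1393, 122/199, -5781/1393]
P' = [186/199 339/1393 -3414/1393; 339/1393 1346/1393 -335/1393; -3414/1393 -335/1393 10145/1393]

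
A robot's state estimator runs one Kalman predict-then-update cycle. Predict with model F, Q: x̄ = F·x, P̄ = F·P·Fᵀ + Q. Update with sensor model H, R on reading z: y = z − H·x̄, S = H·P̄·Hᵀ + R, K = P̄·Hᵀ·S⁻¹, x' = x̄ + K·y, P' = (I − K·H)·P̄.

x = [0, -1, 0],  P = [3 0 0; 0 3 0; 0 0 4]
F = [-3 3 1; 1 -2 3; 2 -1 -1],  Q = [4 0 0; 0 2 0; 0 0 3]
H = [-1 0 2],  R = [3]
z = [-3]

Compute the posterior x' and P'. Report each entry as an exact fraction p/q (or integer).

x̄ = F·x = [-3, 2, 1]
P̄ = F·P·Fᵀ + Q = [62 -15 -31; -15 53 0; -31 0 22]
y = z − H·x̄ = [-8]
S = H·P̄·Hᵀ + R = [277]
K = P̄·Hᵀ·S⁻¹ = [-124/277; 15/277; 75/277]
x' = x̄ + K·y = [161/277, 434/277, -323/277]
P' = (I − K·H)·P̄ = [1798/277 -2295/277 713/277; -2295/277 14456/277 -1125/277; 713/277 -1125/277 469/277]

x' = [161/277, 434/277, -323/277]
P' = [1798/277 -2295/277 713/277; -2295/277 14456/277 -1125/277; 713/277 -1125/277 469/277]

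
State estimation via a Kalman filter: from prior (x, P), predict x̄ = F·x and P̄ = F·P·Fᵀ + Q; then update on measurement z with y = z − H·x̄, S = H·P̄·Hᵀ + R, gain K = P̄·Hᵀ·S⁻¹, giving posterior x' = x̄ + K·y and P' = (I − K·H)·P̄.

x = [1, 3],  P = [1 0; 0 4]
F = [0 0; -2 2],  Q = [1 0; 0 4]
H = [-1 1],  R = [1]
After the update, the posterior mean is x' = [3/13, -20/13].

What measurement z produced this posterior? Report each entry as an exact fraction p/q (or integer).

x̄ = F·x = [0, 4]
P̄ = F·P·Fᵀ + Q = [1 0; 0 24]
S = H·P̄·Hᵀ + R = [26]
K = P̄·Hᵀ·S⁻¹ = [-1/26; 12/13]
x' − x̄ = [3/13, -72/13] = K·y
y = (KᵀK)⁻¹·Kᵀ·(x' − x̄) = [-6]
z = y + H·x̄ = [-6] + [4] = [-2]

z = [-2]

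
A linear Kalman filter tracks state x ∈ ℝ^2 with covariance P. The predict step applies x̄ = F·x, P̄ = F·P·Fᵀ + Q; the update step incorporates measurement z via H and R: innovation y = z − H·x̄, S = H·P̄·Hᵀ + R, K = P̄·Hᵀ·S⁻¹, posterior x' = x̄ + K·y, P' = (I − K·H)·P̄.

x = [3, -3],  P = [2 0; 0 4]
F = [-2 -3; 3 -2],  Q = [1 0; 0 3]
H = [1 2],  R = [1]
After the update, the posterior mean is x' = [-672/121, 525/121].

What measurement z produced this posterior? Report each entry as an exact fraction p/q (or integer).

x̄ = F·x = [3, 15]
P̄ = F·P·Fᵀ + Q = [45 12; 12 37]
S = H·P̄·Hᵀ + R = [242]
K = P̄·Hᵀ·S⁻¹ = [69/242; 43/121]
x' − x̄ = [-1035/121, -1290/121] = K·y
y = (KᵀK)⁻¹·Kᵀ·(x' − x̄) = [-30]
z = y + H·x̄ = [-30] + [33] = [3]

z = [3]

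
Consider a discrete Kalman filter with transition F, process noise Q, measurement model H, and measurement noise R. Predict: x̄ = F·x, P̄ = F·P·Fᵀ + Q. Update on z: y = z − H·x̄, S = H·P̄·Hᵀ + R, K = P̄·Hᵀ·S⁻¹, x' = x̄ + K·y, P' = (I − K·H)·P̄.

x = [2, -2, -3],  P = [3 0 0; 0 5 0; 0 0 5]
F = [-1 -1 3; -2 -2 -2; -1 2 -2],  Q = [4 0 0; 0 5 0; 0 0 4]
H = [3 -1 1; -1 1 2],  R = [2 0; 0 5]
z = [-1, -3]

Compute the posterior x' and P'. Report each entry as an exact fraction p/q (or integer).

x̄ = F·x = [-9, 6, 0]
P̄ = F·P·Fᵀ + Q = [57 -14 -37; -14 57 6; -37 6 47]
y = z − H·x̄ = [32, -18]
S = H·P̄·Hᵀ + R = [469 -381; -381 507]
K = P̄·Hᵀ·S⁻¹ = [6597/30874 -11617/92622; -2588/15437 1747/46311; 5569/30874 37583/92622]
x' = x̄ + K·y = [1470/15437, -676/15437, -23645/15437]
P' = (I − K·H)·P̄ = [665921/92622 754033/46311 -450115/92622; 754033/46311 1772674/46311 -504953/46311; -450115/92622 -504953/46311 373853/92622]

x' = [1470/15437, -676/15437, -23645/15437]
P' = [665921/92622 754033/46311 -450115/92622; 754033/46311 1772674/46311 -504953/46311; -450115/92622 -504953/46311 373853/92622]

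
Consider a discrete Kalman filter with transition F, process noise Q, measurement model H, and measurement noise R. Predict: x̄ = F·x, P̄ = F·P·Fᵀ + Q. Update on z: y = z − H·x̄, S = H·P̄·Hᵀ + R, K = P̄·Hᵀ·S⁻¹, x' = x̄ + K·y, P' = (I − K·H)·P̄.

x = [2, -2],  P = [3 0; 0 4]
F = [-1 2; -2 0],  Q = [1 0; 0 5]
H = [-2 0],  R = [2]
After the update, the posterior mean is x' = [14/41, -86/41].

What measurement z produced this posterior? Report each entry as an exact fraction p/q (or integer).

x̄ = F·x = [-6, -4]
P̄ = F·P·Fᵀ + Q = [20 6; 6 17]
S = H·P̄·Hᵀ + R = [82]
K = P̄·Hᵀ·S⁻¹ = [-20/41; -6/41]
x' − x̄ = [260/41, 78/41] = K·y
y = (KᵀK)⁻¹·Kᵀ·(x' − x̄) = [-13]
z = y + H·x̄ = [-13] + [12] = [-1]

z = [-1]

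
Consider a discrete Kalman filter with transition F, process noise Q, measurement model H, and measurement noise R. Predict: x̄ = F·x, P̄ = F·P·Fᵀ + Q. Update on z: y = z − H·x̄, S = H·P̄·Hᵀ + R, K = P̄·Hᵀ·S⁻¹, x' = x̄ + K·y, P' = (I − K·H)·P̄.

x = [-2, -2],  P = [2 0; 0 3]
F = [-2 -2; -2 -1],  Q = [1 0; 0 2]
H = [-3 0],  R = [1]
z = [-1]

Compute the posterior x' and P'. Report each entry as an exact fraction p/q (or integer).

x̄ = F·x = [8, 6]
P̄ = F·P·Fᵀ + Q = [21 14; 14 13]
y = z − H·x̄ = [23]
S = H·P̄·Hᵀ + R = [190]
K = P̄·Hᵀ·S⁻¹ = [-63/190; -21/95]
x' = x̄ + K·y = [71/190, 87/95]
P' = (I − K·H)·P̄ = [21/190 7/95; 7/95 353/95]

x' = [71/190, 87/95]
P' = [21/190 7/95; 7/95 353/95]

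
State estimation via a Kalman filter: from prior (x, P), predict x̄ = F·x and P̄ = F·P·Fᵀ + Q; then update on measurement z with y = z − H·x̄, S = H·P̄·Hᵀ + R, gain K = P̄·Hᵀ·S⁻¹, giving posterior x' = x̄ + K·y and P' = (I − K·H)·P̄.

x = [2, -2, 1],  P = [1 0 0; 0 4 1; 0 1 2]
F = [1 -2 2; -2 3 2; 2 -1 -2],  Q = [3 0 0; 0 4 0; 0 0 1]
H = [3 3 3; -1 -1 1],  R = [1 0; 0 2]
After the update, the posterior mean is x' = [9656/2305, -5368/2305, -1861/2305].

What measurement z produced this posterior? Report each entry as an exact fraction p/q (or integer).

x̄ = F·x = [8, -8, 4]
P̄ = F·P·Fᵀ + Q = [20 -16 4; -16 64 -32; 4 -32 21]
S = H·P̄·Hᵀ + R = [154 -93; -93 131]
K = P̄·Hᵀ·S⁻¹ = [3144/11525 2232/11525; -1152/11525 -7856/11525; 1806/11525 5593/11525]
x' − x̄ = [-8784/2305, 13072/2305, -11081/2305] = K·y
y = (KᵀK)⁻¹·Kᵀ·(x' − x̄) = [-9, -7]
z = y + H·x̄ = [-9, -7] + [12, 4] = [3, -3]

z = [3, -3]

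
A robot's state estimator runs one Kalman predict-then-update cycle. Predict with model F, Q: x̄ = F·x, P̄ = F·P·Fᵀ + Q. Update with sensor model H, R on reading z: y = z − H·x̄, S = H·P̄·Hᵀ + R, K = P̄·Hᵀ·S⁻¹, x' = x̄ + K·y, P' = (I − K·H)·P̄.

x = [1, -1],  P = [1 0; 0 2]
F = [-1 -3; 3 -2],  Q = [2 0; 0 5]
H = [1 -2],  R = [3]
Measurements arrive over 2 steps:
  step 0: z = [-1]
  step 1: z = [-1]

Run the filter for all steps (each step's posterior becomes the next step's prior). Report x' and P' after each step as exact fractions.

step 0: x̄ = F·x = [2, 5]
step 0: P̄ = F·P·Fᵀ + Q = [21 9; 9 22]
step 0: y = z − H·x̄ = [7]
step 0: S = H·P̄·Hᵀ + R = [76]
step 0: K = P̄·Hᵀ·S⁻¹ = [3/76; -35/76]
step 0: x' = x̄ + K·y = [173/76, 135/76]
step 0: P' = (I − K·H)·P̄ = [1587/76 789/76; 789/76 447/76]
step 1: x̄ = F·x = [-289/38, 249/76]
step 1: P̄ = F·P·Fᵀ + Q = [2624/19 -3801/38; -3801/38 6983/76]
step 1: y = z − H·x̄ = [250/19]
step 1: S = H·P̄·Hᵀ + R = [17266/19]
step 1: K = P̄·Hᵀ·S⁻¹ = [6425/17266; -2696/8633]
step 1: x' = x̄ + K·y = [-46773/17266, -28757/34532]
step 1: P' = (I − K·H)·P̄ = [211861/17266 96293/17266; 96293/17266 112469/34532]

step 0: x' = [173/76, 135/76], P' = [1587/76 789/76; 789/76 447/76]
step 1: x' = [-46773/17266, -28757/34532], P' = [211861/17266 96293/17266; 96293/17266 112469/34532]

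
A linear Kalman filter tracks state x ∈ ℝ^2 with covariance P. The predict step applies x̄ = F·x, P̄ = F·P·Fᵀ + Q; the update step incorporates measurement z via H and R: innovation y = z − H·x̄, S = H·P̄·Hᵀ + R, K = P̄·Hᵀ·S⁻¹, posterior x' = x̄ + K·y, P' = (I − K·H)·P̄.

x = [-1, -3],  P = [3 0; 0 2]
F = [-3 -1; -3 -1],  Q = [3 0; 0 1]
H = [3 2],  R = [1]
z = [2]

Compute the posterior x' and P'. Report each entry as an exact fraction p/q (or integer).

x' = [230/757, 426/757]
P' = [508/757 -685/757; -685/757 1101/757]

x̄ = F·x = [6, 6]
P̄ = F·P·Fᵀ + Q = [32 29; 29 30]
y = z − H·x̄ = [-28]
S = H·P̄·Hᵀ + R = [757]
K = P̄·Hᵀ·S⁻¹ = [154/757; 147/757]
x' = x̄ + K·y = [230/757, 426/757]
P' = (I − K·H)·P̄ = [508/757 -685/757; -685/757 1101/757]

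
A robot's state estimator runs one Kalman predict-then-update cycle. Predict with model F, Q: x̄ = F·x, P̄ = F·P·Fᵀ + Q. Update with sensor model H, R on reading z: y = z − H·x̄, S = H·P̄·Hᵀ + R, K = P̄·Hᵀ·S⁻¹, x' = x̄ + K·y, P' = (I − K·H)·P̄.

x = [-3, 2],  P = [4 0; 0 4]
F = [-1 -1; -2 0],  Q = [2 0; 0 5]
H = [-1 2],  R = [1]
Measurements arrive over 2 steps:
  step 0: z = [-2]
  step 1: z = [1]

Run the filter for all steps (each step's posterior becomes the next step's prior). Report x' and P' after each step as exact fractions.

step 0: x̄ = F·x = [1, 6]
step 0: P̄ = F·P·Fᵀ + Q = [10 8; 8 21]
step 0: y = z − H·x̄ = [-13]
step 0: S = H·P̄·Hᵀ + R = [63]
step 0: K = P̄·Hᵀ·S⁻¹ = [2/21; 34/63]
step 0: x' = x̄ + K·y = [-5/21, -64/63]
step 0: P' = (I − K·H)·P̄ = [66/7 100/21; 100/21 167/63]
step 1: x̄ = F·x = [79/63, 10/21]
step 1: P̄ = F·P·Fᵀ + Q = [1487/63 596/21; 596/21 299/7]
step 1: y = z − H·x̄ = [82/63]
step 1: S = H·P̄·Hᵀ + R = [5162/63]
step 1: K = P̄·Hᵀ·S⁻¹ = [2089/5162; 1797/2581]
step 1: x' = x̄ + K·y = [4596/2581, 3568/2581]
step 1: P' = (I − K·H)·P̄ = [52571/5162 13665/2581; 13665/2581 7731/2581]

step 0: x' = [-5/21, -64/63], P' = [66/7 100/21; 100/21 167/63]
step 1: x' = [4596/2581, 3568/2581], P' = [52571/5162 13665/2581; 13665/2581 7731/2581]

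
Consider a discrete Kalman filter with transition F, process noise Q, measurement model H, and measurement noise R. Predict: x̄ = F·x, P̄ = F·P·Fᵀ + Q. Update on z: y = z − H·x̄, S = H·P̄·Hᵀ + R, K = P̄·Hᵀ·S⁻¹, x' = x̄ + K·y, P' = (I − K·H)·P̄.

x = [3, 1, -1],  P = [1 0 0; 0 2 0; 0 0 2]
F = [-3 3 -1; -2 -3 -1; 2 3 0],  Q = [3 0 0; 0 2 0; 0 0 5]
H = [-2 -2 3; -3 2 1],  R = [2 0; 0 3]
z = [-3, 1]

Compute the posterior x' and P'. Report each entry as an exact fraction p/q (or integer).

x̄ = F·x = [-5, -8, 9]
P̄ = F·P·Fᵀ + Q = [32 -10 12; -10 26 -22; 12 -22 27]
y = z − H·x̄ = [-56, -7]
S = H·P̄·Hᵀ + R = [517 -71; -71 382]
K = P̄·Hᵀ·S⁻¹ = [-3480/64151 -18112/64151; -33176/192453 24062/192453; 34819/192453 -20230/192453]
x' = x̄ + K·y = [909/64151, 149798/192453, -76177/192453]
P' = (I − K·H)·P̄ = [141344/64151 104170/64151 161356/64151; 104170/64151 308810/192453 392096/192453; 161356/64151 392096/192453 607322/192453]

x' = [909/64151, 149798/192453, -76177/192453]
P' = [141344/64151 104170/64151 161356/64151; 104170/64151 308810/192453 392096/192453; 161356/64151 392096/192453 607322/192453]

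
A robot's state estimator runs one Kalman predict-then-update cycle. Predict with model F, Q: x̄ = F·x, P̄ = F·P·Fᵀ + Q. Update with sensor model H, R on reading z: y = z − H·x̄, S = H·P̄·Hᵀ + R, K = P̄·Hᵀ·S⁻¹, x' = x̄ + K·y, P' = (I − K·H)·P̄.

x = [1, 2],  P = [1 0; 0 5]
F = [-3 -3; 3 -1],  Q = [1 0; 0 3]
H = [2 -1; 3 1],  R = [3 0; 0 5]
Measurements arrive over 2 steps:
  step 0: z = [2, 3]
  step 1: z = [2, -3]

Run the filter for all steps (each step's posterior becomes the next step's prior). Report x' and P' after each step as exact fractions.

step 0: x' = [23756/25199, 5244/25199], P' = [8017/25199 989/25199; 989/25199 42508/25199]
step 1: x' = [-2809963/11374045, -29386799/22748090], P' = [716317/2274809 85706/2274809; 85706/2274809 6772835/4549618]

step 0: x̄ = F·x = [-9, 1]
step 0: P̄ = F·P·Fᵀ + Q = [55 6; 6 17]
step 0: y = z − H·x̄ = [21, 29]
step 0: S = H·P̄·Hᵀ + R = [216 307; 307 553]
step 0: K = P̄·Hᵀ·S⁻¹ = [5015/25199 5008/25199; -13510/25199 9095/25199]
step 0: x' = x̄ + K·y = [23756/25199, 5244/25199]
step 0: P' = (I − K·H)·P̄ = [8017/25199 989/25199; 989/25199 42508/25199]
step 1: x̄ = F·x = [-87000/25199, 66024/25199]
step 1: P̄ = F·P·Fᵀ + Q = [497726/25199 49437/25199; 49437/25199 184324/25199]
step 1: y = z − H·x̄ = [290422/25199, 119379/25199]
step 1: S = H·P̄·Hᵀ + R = [2053077/25199 2752595/25199; 2752595/25199 5086475/25199]
step 1: K = P̄·Hᵀ·S⁻¹ = [448976/2274809 2234657/11374045; -2143337/4549618 7287071/22748090]
step 1: x' = x̄ + K·y = [-2809963/11374045, -29386799/22748090]
step 1: P' = (I − K·H)·P̄ = [716317/2274809 85706/2274809; 85706/2274809 6772835/4549618]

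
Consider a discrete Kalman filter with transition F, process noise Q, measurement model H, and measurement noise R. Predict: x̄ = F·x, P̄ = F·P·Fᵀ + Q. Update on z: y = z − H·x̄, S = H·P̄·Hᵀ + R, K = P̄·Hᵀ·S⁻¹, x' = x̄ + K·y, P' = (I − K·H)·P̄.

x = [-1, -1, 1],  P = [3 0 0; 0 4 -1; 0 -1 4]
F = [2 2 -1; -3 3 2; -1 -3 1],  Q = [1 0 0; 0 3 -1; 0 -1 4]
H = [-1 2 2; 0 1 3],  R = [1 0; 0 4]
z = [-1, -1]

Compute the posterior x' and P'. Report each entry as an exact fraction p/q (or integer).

x' = [-3923/28487, -10956/28487, -4993/28487]
P' = [277109/56974 234781/56974 -96871/56974; 234781/56974 281493/56974 -143831/56974; -96871/56974 -143831/56974 88933/56974]

x̄ = F·x = [-5, 2, 5]
P̄ = F·P·Fᵀ + Q = [37 -3 -39; -3 70 -17; -39 -17 53]
y = z − H·x̄ = [-20, -18]
S = H·P̄·Hᵀ + R = [562 442; 442 449]
K = P̄·Hᵀ·S⁻¹ = [-1289/56974 -6979/28487; 40543/56974 -18750/28487; -12925/56974 15371/28487]
x' = x̄ + K·y = [-3923/28487, -10956/28487, -4993/28487]
P' = (I − K·H)·P̄ = [277109/56974 234781/56974 -96871/56974; 234781/56974 281493/56974 -143831/56974; -96871/56974 -143831/56974 88933/56974]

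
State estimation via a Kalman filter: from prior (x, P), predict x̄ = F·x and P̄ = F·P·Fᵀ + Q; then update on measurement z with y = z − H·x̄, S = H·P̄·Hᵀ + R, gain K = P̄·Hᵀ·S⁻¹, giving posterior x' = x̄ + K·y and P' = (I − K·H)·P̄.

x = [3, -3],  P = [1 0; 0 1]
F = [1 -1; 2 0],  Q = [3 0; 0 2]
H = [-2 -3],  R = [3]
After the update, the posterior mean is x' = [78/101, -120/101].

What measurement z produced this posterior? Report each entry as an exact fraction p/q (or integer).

z = [3]

x̄ = F·x = [6, 6]
P̄ = F·P·Fᵀ + Q = [5 2; 2 6]
S = H·P̄·Hᵀ + R = [101]
K = P̄·Hᵀ·S⁻¹ = [-16/101; -22/101]
x' − x̄ = [-528/101, -726/101] = K·y
y = (KᵀK)⁻¹·Kᵀ·(x' − x̄) = [33]
z = y + H·x̄ = [33] + [-30] = [3]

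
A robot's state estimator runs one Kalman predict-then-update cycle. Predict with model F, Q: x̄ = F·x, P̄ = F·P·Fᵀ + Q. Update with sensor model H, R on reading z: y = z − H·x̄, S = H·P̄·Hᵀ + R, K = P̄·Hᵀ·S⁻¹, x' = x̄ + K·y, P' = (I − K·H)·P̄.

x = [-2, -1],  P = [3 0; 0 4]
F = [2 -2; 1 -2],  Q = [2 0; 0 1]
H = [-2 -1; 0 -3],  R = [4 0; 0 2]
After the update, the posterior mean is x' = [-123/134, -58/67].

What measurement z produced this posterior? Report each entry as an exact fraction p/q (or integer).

z = [2, 3]

x̄ = F·x = [-2, 0]
P̄ = F·P·Fᵀ + Q = [30 22; 22 20]
S = H·P̄·Hᵀ + R = [232 192; 192 182]
K = P̄·Hᵀ·S⁻¹ = [-563/1340 27/335; -8/335 -102/335]
x' − x̄ = [145/134, -58/67] = K·y
y = (KᵀK)⁻¹·Kᵀ·(x' − x̄) = [-2, 3]
z = y + H·x̄ = [-2, 3] + [4, 0] = [2, 3]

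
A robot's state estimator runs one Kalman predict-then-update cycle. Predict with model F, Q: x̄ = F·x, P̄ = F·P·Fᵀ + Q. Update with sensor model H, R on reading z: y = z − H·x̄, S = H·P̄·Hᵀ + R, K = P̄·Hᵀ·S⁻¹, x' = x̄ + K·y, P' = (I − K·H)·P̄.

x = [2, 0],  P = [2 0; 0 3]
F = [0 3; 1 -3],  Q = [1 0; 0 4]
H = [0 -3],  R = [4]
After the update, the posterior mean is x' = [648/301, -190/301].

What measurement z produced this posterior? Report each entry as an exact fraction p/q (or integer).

x̄ = F·x = [0, 2]
P̄ = F·P·Fᵀ + Q = [28 -27; -27 33]
S = H·P̄·Hᵀ + R = [301]
K = P̄·Hᵀ·S⁻¹ = [81/301; -99/301]
x' − x̄ = [648/301, -792/301] = K·y
y = (KᵀK)⁻¹·Kᵀ·(x' − x̄) = [8]
z = y + H·x̄ = [8] + [-6] = [2]

z = [2]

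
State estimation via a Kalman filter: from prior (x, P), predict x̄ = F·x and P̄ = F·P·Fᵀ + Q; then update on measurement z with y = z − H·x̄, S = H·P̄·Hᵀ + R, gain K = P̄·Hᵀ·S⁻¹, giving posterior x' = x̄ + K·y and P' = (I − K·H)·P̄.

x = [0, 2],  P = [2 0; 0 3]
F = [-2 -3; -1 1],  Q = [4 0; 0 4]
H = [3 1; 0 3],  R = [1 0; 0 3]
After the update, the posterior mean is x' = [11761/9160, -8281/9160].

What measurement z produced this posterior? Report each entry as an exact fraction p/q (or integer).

x̄ = F·x = [-6, 2]
P̄ = F·P·Fᵀ + Q = [39 -5; -5 9]
S = H·P̄·Hᵀ + R = [331 -18; -18 84]
K = P̄·Hᵀ·S⁻¹ = [1523/4580 -983/9160; -3/4580 2943/9160]
x' − x̄ = [66721/9160, -26601/9160] = K·y
y = (KᵀK)⁻¹·Kᵀ·(x' − x̄) = [19, -9]
z = y + H·x̄ = [19, -9] + [-16, 6] = [3, -3]

z = [3, -3]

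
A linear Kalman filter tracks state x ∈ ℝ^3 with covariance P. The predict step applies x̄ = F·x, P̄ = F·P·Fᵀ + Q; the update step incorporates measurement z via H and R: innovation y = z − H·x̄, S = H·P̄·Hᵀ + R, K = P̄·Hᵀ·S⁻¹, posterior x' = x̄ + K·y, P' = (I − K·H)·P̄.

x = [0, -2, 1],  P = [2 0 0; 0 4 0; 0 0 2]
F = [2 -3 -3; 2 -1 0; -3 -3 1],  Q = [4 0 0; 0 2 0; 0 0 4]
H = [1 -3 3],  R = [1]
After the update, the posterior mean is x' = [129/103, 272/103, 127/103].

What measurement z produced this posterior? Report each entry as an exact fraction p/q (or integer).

x̄ = F·x = [3, 2, 7]
P̄ = F·P·Fᵀ + Q = [66 20 18; 20 14 0; 18 0 60]
S = H·P̄·Hᵀ + R = [721]
K = P̄·Hᵀ·S⁻¹ = [60/721; -22/721; 198/721]
x' − x̄ = [-180/103, 66/103, -594/103] = K·y
y = (KᵀK)⁻¹·Kᵀ·(x' − x̄) = [-21]
z = y + H·x̄ = [-21] + [18] = [-3]

z = [-3]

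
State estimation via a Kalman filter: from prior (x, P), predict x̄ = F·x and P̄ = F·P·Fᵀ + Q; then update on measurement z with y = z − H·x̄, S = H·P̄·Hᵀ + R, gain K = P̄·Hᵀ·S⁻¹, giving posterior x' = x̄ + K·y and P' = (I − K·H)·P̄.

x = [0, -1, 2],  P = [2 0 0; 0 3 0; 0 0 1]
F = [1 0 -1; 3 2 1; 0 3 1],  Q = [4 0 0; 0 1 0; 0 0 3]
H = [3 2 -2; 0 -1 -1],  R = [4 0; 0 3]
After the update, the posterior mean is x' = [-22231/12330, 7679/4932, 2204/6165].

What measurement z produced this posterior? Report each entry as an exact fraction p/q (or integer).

z = [-3, -2]

x̄ = F·x = [-2, 0, -1]
P̄ = F·P·Fᵀ + Q = [7 5 -1; 5 32 19; -1 19 31]
S = H·P̄·Hᵀ + R = [239 -14; -14 104]
K = P̄·Hᵀ·S⁻¹ = [844/6165 -247/12330; 355/2466 -2323/4932; -877/6165 -3082/6165]
x' − x̄ = [2429/12330, 7679/4932, 8369/6165] = K·y
y = (KᵀK)⁻¹·Kᵀ·(x' − x̄) = [1, -3]
z = y + H·x̄ = [1, -3] + [-4, 1] = [-3, -2]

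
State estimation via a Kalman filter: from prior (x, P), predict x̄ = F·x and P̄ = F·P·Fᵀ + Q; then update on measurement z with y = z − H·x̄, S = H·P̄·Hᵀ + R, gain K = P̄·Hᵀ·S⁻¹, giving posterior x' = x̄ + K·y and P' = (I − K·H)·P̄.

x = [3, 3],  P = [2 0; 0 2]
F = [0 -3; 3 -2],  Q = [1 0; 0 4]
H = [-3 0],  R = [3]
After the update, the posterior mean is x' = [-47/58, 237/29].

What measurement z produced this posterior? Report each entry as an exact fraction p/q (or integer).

z = [2]

x̄ = F·x = [-9, 3]
P̄ = F·P·Fᵀ + Q = [19 12; 12 30]
S = H·P̄·Hᵀ + R = [174]
K = P̄·Hᵀ·S⁻¹ = [-19/58; -6/29]
x' − x̄ = [475/58, 150/29] = K·y
y = (KᵀK)⁻¹·Kᵀ·(x' − x̄) = [-25]
z = y + H·x̄ = [-25] + [27] = [2]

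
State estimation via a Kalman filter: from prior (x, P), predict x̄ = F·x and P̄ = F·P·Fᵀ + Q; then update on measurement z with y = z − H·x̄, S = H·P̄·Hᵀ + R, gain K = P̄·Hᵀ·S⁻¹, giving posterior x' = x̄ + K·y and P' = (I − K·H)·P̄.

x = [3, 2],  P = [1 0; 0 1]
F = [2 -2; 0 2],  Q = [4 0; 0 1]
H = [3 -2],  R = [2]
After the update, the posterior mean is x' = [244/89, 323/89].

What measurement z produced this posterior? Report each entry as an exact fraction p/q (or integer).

x̄ = F·x = [2, 4]
P̄ = F·P·Fᵀ + Q = [12 -4; -4 5]
S = H·P̄·Hᵀ + R = [178]
K = P̄·Hᵀ·S⁻¹ = [22/89; -11/89]
x' − x̄ = [66/89, -33/89] = K·y
y = (KᵀK)⁻¹·Kᵀ·(x' − x̄) = [3]
z = y + H·x̄ = [3] + [-2] = [1]

z = [1]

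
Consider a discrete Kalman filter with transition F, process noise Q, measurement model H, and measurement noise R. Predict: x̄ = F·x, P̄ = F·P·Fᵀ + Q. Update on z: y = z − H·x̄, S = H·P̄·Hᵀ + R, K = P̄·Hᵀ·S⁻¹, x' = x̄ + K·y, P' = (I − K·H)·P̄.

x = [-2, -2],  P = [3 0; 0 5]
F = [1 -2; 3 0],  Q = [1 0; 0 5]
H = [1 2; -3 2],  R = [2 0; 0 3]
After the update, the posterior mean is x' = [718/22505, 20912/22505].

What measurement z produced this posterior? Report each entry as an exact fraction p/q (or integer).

z = [2, 2]

x̄ = F·x = [2, -6]
P̄ = F·P·Fᵀ + Q = [24 9; 9 32]
S = H·P̄·Hᵀ + R = [190 20; 20 239]
K = P̄·Hᵀ·S⁻¹ = [5559/22505 -1110/4501; 16707/45010 557/4501]
x' − x̄ = [-44292/22505, 155942/22505] = K·y
y = (KᵀK)⁻¹·Kᵀ·(x' − x̄) = [12, 20]
z = y + H·x̄ = [12, 20] + [-10, -18] = [2, 2]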